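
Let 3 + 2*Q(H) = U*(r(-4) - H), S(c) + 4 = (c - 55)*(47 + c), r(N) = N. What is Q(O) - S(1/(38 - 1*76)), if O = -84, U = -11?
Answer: 3100685/1444 ≈ 2147.3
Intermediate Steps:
S(c) = -4 + (-55 + c)*(47 + c) (S(c) = -4 + (c - 55)*(47 + c) = -4 + (-55 + c)*(47 + c))
Q(H) = 41/2 + 11*H/2 (Q(H) = -3/2 + (-11*(-4 - H))/2 = -3/2 + (44 + 11*H)/2 = -3/2 + (22 + 11*H/2) = 41/2 + 11*H/2)
Q(O) - S(1/(38 - 1*76)) = (41/2 + (11/2)*(-84)) - (-2589 + (1/(38 - 1*76))**2 - 8/(38 - 1*76)) = (41/2 - 462) - (-2589 + (1/(38 - 76))**2 - 8/(38 - 76)) = -883/2 - (-2589 + (1/(-38))**2 - 8/(-38)) = -883/2 - (-2589 + (-1/38)**2 - 8*(-1/38)) = -883/2 - (-2589 + 1/1444 + 4/19) = -883/2 - 1*(-3738211/1444) = -883/2 + 3738211/1444 = 3100685/1444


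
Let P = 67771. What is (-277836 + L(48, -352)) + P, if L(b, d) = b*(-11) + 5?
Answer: -210588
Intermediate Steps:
L(b, d) = 5 - 11*b (L(b, d) = -11*b + 5 = 5 - 11*b)
(-277836 + L(48, -352)) + P = (-277836 + (5 - 11*48)) + 67771 = (-277836 + (5 - 528)) + 67771 = (-277836 - 523) + 67771 = -278359 + 67771 = -210588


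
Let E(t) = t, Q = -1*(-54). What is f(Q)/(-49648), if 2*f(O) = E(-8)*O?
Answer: 27/6206 ≈ 0.0043506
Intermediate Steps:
Q = 54
f(O) = -4*O (f(O) = (-8*O)/2 = -4*O)
f(Q)/(-49648) = -4*54/(-49648) = -216*(-1/49648) = 27/6206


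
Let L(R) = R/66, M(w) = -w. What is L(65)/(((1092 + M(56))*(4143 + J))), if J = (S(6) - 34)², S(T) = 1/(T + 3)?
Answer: 1755/9768833536 ≈ 1.7965e-7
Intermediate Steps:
S(T) = 1/(3 + T)
L(R) = R/66 (L(R) = R*(1/66) = R/66)
J = 93025/81 (J = (1/(3 + 6) - 34)² = (1/9 - 34)² = (⅑ - 34)² = (-305/9)² = 93025/81 ≈ 1148.5)
L(65)/(((1092 + M(56))*(4143 + J))) = ((1/66)*65)/(((1092 - 1*56)*(4143 + 93025/81))) = 65/(66*(((1092 - 56)*(428608/81)))) = 65/(66*((1036*(428608/81)))) = 65/(66*(444037888/81)) = (65/66)*(81/444037888) = 1755/9768833536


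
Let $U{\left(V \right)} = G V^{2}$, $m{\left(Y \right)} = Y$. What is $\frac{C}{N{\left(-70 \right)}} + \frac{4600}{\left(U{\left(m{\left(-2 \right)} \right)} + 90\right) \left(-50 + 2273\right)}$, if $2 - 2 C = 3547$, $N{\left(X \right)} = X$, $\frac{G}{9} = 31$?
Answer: $\frac{950456921}{37533132} \approx 25.323$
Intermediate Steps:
$G = 279$ ($G = 9 \cdot 31 = 279$)
$U{\left(V \right)} = 279 V^{2}$
$C = - \frac{3545}{2}$ ($C = 1 - \frac{3547}{2} = - \frac{3545}{2} \approx -1772.5$)
$\frac{C}{N{\left(-70 \right)}} + \frac{4600}{\left(U{\left(m{\left(-2 \right)} \right)} + 90\right) \left(-50 + 2273\right)} = - \frac{3545}{2 \left(-70\right)} + \frac{4600}{\left(279 \left(-2\right)^{2} + 90\right) \left(-50 + 2273\right)} = \left(- \frac{3545}{2}\right) \left(- \frac{1}{70}\right) + \frac{4600}{\left(279 \cdot 4 + 90\right) 2223} = \frac{709}{28} + \frac{4600}{\left(1116 + 90\right) 2223} = \frac{709}{28} + \frac{4600}{1206 \cdot 2223} = \frac{709}{28} + \frac{4600}{2680938} = \frac{709}{28} + 4600 \cdot \frac{1}{2680938} = \frac{709}{28} + \frac{2300}{1340469} = \frac{950456921}{37533132}$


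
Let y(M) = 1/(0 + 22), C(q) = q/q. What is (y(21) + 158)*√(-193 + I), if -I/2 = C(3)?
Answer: 3477*I*√195/22 ≈ 2207.0*I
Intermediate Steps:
C(q) = 1
I = -2 (I = -2*1 = -2)
y(M) = 1/22
(y(21) + 158)*√(-193 + I) = (1/22 + 158)*√(-193 - 2) = 3477*√(-195)/22 = 3477*(I*√195)/22 = 3477*I*√195/22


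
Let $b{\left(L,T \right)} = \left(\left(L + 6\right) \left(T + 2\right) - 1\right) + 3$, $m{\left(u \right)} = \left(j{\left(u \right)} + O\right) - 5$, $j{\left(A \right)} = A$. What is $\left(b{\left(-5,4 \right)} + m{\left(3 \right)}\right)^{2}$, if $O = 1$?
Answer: $49$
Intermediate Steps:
$m{\left(u \right)} = -4 + u$ ($m{\left(u \right)} = \left(u + 1\right) - 5 = \left(1 + u\right) - 5 = -4 + u$)
$b{\left(L,T \right)} = 2 + \left(2 + T\right) \left(6 + L\right)$ ($b{\left(L,T \right)} = \left(\left(6 + L\right) \left(2 + T\right) - 1\right) + 3 = \left(\left(2 + T\right) \left(6 + L\right) - 1\right) + 3 = \left(-1 + \left(2 + T\right) \left(6 + L\right)\right) + 3 = 2 + \left(2 + T\right) \left(6 + L\right)$)
$\left(b{\left(-5,4 \right)} + m{\left(3 \right)}\right)^{2} = \left(\left(14 + 2 \left(-5\right) + 6 \cdot 4 - 20\right) + \left(-4 + 3\right)\right)^{2} = \left(\left(14 - 10 + 24 - 20\right) - 1\right)^{2} = \left(8 - 1\right)^{2} = 7^{2} = 49$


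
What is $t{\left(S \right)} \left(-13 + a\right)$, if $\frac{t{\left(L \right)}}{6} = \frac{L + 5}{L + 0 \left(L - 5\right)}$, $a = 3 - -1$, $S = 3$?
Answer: $-144$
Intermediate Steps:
$a = 4$ ($a = 3 + 1 = 4$)
$t{\left(L \right)} = \frac{6 \left(5 + L\right)}{L}$ ($t{\left(L \right)} = 6 \frac{L + 5}{L + 0 \left(L - 5\right)} = 6 \frac{5 + L}{L + 0 \left(-5 + L\right)} = 6 \frac{5 + L}{L + 0} = 6 \frac{5 + L}{L} = \frac{6 \left(5 + L\right)}{L}$)
$t{\left(S \right)} \left(-13 + a\right) = \left(6 + \frac{30}{3}\right) \left(-13 + 4\right) = \left(6 + 30 \cdot \frac{1}{3}\right) \left(-9\right) = \left(6 + 10\right) \left(-9\right) = 16 \left(-9\right) = -144$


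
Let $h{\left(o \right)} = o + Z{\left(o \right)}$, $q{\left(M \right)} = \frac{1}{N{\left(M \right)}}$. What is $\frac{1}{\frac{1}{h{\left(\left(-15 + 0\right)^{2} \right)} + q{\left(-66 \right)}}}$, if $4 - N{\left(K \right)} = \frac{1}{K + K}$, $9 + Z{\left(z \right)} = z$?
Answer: $\frac{233421}{529} \approx 441.25$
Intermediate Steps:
$Z{\left(z \right)} = -9 + z$
$N{\left(K \right)} = 4 - \frac{1}{2 K}$ ($N{\left(K \right)} = 4 - \frac{1}{K + K} = 4 - \frac{1}{2 K}$)
$q{\left(M \right)} = \frac{1}{4 - \frac{1}{2 M}}$
$h{\left(o \right)} = -9 + 2 o$ ($h{\left(o \right)} = o + \left(-9 + o\right) = -9 + 2 o$)
$\frac{1}{\frac{1}{h{\left(\left(-15 + 0\right)^{2} \right)} + q{\left(-66 \right)}}} = \frac{1}{\frac{1}{\left(-9 + 2 \left(-15 + 0\right)^{2}\right) + 2 \left(-66\right) \frac{1}{-1 + 8 \left(-66\right)}}} = \frac{1}{\frac{1}{\left(-9 + 2 \left(-15\right)^{2}\right) + 2 \left(-66\right) \frac{1}{-1 - 528}}} = \frac{1}{\frac{1}{\left(-9 + 2 \cdot 225\right) + 2 \left(-66\right) \frac{1}{-529}}} = \frac{1}{\frac{1}{\left(-9 + 450\right) + 2 \left(-66\right) \left(- \frac{1}{529}\right)}} = \frac{1}{\frac{1}{441 + \frac{132}{529}}} = \frac{1}{\frac{1}{\frac{233421}{529}}} = \frac{1}{\frac{529}{233421}} = \frac{233421}{529}$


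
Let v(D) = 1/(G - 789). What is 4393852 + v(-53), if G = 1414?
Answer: 2746157501/625 ≈ 4.3939e+6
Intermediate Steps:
v(D) = 1/625 (v(D) = 1/(1414 - 789) = 1/625)
4393852 + v(-53) = 4393852 + 1/625 = 2746157501/625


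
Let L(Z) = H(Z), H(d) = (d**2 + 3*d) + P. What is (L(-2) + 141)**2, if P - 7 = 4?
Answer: 22500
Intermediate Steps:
P = 11 (P = 7 + 4 = 11)
H(d) = 11 + d**2 + 3*d (H(d) = (d**2 + 3*d) + 11 = 11 + d**2 + 3*d)
L(Z) = 11 + Z**2 + 3*Z
(L(-2) + 141)**2 = ((11 + (-2)**2 + 3*(-2)) + 141)**2 = ((11 + 4 - 6) + 141)**2 = (9 + 141)**2 = 150**2 = 22500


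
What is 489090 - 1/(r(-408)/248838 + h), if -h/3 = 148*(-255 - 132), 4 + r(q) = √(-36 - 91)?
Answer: 894149334522774094360347750/1828189769844841939727 + 248838*I*√127/1828189769844841939727 ≈ 4.8909e+5 + 1.5339e-15*I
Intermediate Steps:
r(q) = -4 + I*√127 (r(q) = -4 + √(-36 - 91) = -4 + √(-127) = -4 + I*√127)
h = 171828 (h = -444*(-255 - 132) = -444*(-387) = -3*(-57276) = 171828)
489090 - 1/(r(-408)/248838 + h) = 489090 - 1/((-4 + I*√127)/248838 + 171828) = 489090 - 1/((-4 + I*√127)*(1/248838) + 171828) = 489090 - 1/((-2/124419 + I*√127/248838) + 171828) = 489090 - 1/(21378667930/124419 + I*√127/248838)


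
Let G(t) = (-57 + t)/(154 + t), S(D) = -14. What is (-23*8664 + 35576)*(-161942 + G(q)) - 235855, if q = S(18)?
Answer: 927818667799/35 ≈ 2.6509e+10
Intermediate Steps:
q = -14
G(t) = (-57 + t)/(154 + t)
(-23*8664 + 35576)*(-161942 + G(q)) - 235855 = (-23*8664 + 35576)*(-161942 + (-57 - 14)/(154 - 14)) - 235855 = (-199272 + 35576)*(-161942 - 71/140) - 235855 = -163696*(-161942 + (1/140)*(-71)) - 235855 = -163696*(-161942 - 71/140) - 235855 = -163696*(-22671951/140) - 235855 = 927826922724/35 - 235855 = 927818667799/35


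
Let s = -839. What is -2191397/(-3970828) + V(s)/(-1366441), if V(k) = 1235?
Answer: 2989510735497/5425902183148 ≈ 0.55097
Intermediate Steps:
-2191397/(-3970828) + V(s)/(-1366441) = -2191397/(-3970828) + 1235/(-1366441) = -2191397*(-1/3970828) + 1235*(-1/1366441) = 2191397/3970828 - 1235/1366441 = 2989510735497/5425902183148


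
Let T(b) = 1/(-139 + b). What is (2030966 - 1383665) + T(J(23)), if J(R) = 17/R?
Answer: 2058417157/3180 ≈ 6.4730e+5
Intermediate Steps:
(2030966 - 1383665) + T(J(23)) = (2030966 - 1383665) + 1/(-139 + 17/23) = 647301 + 1/(-139 + 17*(1/23)) = 647301 + 1/(-139 + 17/23) = 647301 + 1/(-3180/23) = 647301 - 23/3180 = 2058417157/3180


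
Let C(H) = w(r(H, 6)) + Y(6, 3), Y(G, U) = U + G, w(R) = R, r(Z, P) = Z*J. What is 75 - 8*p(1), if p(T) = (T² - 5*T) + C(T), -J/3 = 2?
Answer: 83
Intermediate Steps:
J = -6 (J = -3*2 = -6)
r(Z, P) = -6*Z (r(Z, P) = Z*(-6) = -6*Z)
Y(G, U) = G + U
C(H) = 9 - 6*H (C(H) = -6*H + (6 + 3) = -6*H + 9 = 9 - 6*H)
p(T) = 9 + T² - 11*T (p(T) = (T² - 5*T) + (9 - 6*T) = 9 + T² - 11*T)
75 - 8*p(1) = 75 - 8*(9 + 1² - 11*1) = 75 - 8*(9 + 1 - 11) = 75 - 8*(-1) = 75 - 1*(-8) = 75 + 8 = 83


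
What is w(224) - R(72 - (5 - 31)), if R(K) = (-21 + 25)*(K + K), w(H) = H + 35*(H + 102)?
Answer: 10850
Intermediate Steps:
w(H) = 3570 + 36*H (w(H) = H + 35*(102 + H) = H + (3570 + 35*H) = 3570 + 36*H)
R(K) = 8*K (R(K) = 4*(2*K) = 8*K)
w(224) - R(72 - (5 - 31)) = (3570 + 36*224) - 8*(72 - (5 - 31)) = (3570 + 8064) - 8*(72 - 1*(-26)) = 11634 - 8*(72 + 26) = 11634 - 8*98 = 11634 - 1*784 = 11634 - 784 = 10850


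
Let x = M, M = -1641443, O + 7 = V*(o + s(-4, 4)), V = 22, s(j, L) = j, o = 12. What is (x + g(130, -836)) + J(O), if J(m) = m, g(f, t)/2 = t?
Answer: -1642946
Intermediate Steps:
g(f, t) = 2*t
O = 169 (O = -7 + 22*(12 - 4) = -7 + 22*8 = -7 + 176 = 169)
x = -1641443
(x + g(130, -836)) + J(O) = (-1641443 + 2*(-836)) + 169 = (-1641443 - 1672) + 169 = -1643115 + 169 = -1642946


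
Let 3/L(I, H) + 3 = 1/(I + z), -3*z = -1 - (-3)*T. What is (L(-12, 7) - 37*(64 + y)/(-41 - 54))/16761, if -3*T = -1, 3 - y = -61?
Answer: 171812/58914915 ≈ 0.0029163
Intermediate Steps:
y = 64 (y = 3 - 1*(-61) = 3 + 61 = 64)
T = ⅓ (T = -⅓*(-1) = ⅓ ≈ 0.33333)
z = 0 (z = -(-1 - (-3)/3)/3 = -(-1 - 1*(-1))/3 = -(-1 + 1)/3 = -⅓*0 = 0)
L(I, H) = 3/(-3 + 1/I) (L(I, H) = 3/(-3 + 1/(I + 0)) = 3/(-3 + 1/I))
(L(-12, 7) - 37*(64 + y)/(-41 - 54))/16761 = (-3*(-12)/(-1 + 3*(-12)) - 37*(64 + 64)/(-41 - 54))/16761 = (-3*(-12)/(-1 - 36) - 4736/(-95))*(1/16761) = (-3*(-12)/(-37) - 4736*(-1)/95)*(1/16761) = (-3*(-12)*(-1/37) - 37*(-128/95))*(1/16761) = (-36/37 + 4736/95)*(1/16761) = (171812/3515)*(1/16761) = 171812/58914915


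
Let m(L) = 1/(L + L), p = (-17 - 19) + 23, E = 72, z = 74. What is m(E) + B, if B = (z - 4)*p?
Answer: -131039/144 ≈ -909.99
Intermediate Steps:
p = -13 (p = -36 + 23 = -13)
B = -910 (B = (74 - 4)*(-13) = 70*(-13) = -910)
m(L) = 1/(2*L)
m(E) + B = (½)/72 - 910 = (½)*(1/72) - 910 = 1/144 - 910 = -131039/144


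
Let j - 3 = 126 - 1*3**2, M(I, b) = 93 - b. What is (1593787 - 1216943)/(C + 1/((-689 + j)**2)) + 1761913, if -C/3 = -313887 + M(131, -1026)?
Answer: 535245049854283269/303786241345 ≈ 1.7619e+6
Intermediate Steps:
j = 120 (j = 3 + (126 - 1*3**2) = 3 + (126 - 1*9) = 3 + (126 - 9) = 3 + 117 = 120)
C = 938304 (C = -3*(-313887 + (93 - 1*(-1026))) = -3*(-313887 + (93 + 1026)) = -3*(-313887 + 1119) = -3*(-312768) = 938304)
(1593787 - 1216943)/(C + 1/((-689 + j)**2)) + 1761913 = (1593787 - 1216943)/(938304 + 1/((-689 + 120)**2)) + 1761913 = 376844/(938304 + 1/((-569)**2)) + 1761913 = 376844/(938304 + 1/323761) + 1761913 = 376844/(303786241345/323761) + 1761913 = 376844*(323761/303786241345) + 1761913 = 122007390284/303786241345 + 1761913 = 535245049854283269/303786241345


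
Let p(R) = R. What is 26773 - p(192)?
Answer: 26581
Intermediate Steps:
26773 - p(192) = 26773 - 1*192 = 26773 - 192 = 26581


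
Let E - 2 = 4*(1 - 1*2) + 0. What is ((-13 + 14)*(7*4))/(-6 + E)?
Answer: -7/2 ≈ -3.5000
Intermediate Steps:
E = -2 (E = 2 + (4*(1 - 1*2) + 0) = 2 + (4*(1 - 2) + 0) = 2 + (4*(-1) + 0) = 2 + (-4 + 0) = 2 - 4 = -2)
((-13 + 14)*(7*4))/(-6 + E) = ((-13 + 14)*(7*4))/(-6 - 2) = (1*28)/(-8) = -⅛*28 = -7/2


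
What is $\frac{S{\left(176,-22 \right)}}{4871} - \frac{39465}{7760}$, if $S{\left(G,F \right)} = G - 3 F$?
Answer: $- \frac{38071219}{7559792} \approx -5.036$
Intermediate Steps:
$\frac{S{\left(176,-22 \right)}}{4871} - \frac{39465}{7760} = \frac{176 - -66}{4871} - \frac{39465}{7760} = \left(176 + 66\right) \frac{1}{4871} - \frac{7893}{1552} = 242 \cdot \frac{1}{4871} - \frac{7893}{1552} = \frac{242}{4871} - \frac{7893}{1552} = - \frac{38071219}{7559792}$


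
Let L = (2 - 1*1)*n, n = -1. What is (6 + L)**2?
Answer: 25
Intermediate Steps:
L = -1 (L = (2 - 1*1)*(-1) = (2 - 1)*(-1) = 1*(-1) = -1)
(6 + L)**2 = (6 - 1)**2 = 5**2 = 25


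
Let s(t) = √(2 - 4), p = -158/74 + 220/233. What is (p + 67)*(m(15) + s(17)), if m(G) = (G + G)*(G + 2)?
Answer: 289343400/8621 + 567340*I*√2/8621 ≈ 33563.0 + 93.068*I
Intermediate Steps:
p = -10267/8621 (p = -158*1/74 + 220*(1/233) = -79/37 + 220/233 = -10267/8621 ≈ -1.1909)
m(G) = 2*G*(2 + G) (m(G) = (2*G)*(2 + G) = 2*G*(2 + G))
s(t) = I*√2 (s(t) = √(-2) = I*√2)
(p + 67)*(m(15) + s(17)) = (-10267/8621 + 67)*(2*15*(2 + 15) + I*√2) = 567340*(2*15*17 + I*√2)/8621 = 567340*(510 + I*√2)/8621 = 289343400/8621 + 567340*I*√2/8621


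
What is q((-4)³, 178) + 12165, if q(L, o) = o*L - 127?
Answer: 646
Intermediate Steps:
q(L, o) = -127 + L*o (q(L, o) = L*o - 127 = -127 + L*o)
q((-4)³, 178) + 12165 = (-127 + (-4)³*178) + 12165 = (-127 - 64*178) + 12165 = (-127 - 11392) + 12165 = -11519 + 12165 = 646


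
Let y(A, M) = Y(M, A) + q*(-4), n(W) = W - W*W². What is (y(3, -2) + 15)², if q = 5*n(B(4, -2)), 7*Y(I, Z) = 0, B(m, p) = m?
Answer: 1476225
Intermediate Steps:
n(W) = W - W³
Y(I, Z) = 0 (Y(I, Z) = (⅐)*0 = 0)
q = -300 (q = 5*(4 - 1*4³) = 5*(4 - 1*64) = 5*(4 - 64) = 5*(-60) = -300)
y(A, M) = 1200 (y(A, M) = 0 - 300*(-4) = 0 + 1200 = 1200)
(y(3, -2) + 15)² = (1200 + 15)² = 1215² = 1476225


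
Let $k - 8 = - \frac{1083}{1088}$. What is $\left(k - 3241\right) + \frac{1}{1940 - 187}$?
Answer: $- \frac{6168081923}{1907264} \approx -3234.0$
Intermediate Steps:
$k = \frac{7621}{1088}$ ($k = 8 - \frac{1083}{1088} = \frac{7621}{1088} \approx 7.0046$)
$\left(k - 3241\right) + \frac{1}{1940 - 187} = \left(\frac{7621}{1088} - 3241\right) + \frac{1}{1940 - 187} = - \frac{3518587}{1088} + \frac{1}{1753} = - \frac{6168081923}{1907264}$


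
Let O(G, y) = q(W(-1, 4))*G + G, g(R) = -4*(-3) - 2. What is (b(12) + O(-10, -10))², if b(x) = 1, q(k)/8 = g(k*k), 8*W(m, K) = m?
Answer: 654481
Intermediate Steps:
W(m, K) = m/8
g(R) = 10 (g(R) = 12 - 2 = 10)
q(k) = 80 (q(k) = 8*10 = 80)
O(G, y) = 81*G (O(G, y) = 80*G + G = 81*G)
(b(12) + O(-10, -10))² = (1 + 81*(-10))² = (1 - 810)² = (-809)² = 654481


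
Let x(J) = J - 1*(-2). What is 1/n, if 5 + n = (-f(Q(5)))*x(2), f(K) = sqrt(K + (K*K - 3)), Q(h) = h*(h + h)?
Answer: 5/40727 - 12*sqrt(283)/40727 ≈ -0.0048339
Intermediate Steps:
Q(h) = 2*h**2 (Q(h) = h*(2*h) = 2*h**2)
f(K) = sqrt(-3 + K + K**2) (f(K) = sqrt(K + (K**2 - 3)) = sqrt(K + (-3 + K**2)) = sqrt(-3 + K + K**2))
x(J) = 2 + J (x(J) = J + 2 = 2 + J)
n = -5 - 12*sqrt(283) (n = -5 + (-sqrt(-3 + 2*5**2 + (2*5**2)**2))*(2 + 2) = -5 - sqrt(-3 + 2*25 + (2*25)**2)*4 = -5 - sqrt(-3 + 50 + 50**2)*4 = -5 - sqrt(-3 + 50 + 2500)*4 = -5 - sqrt(2547)*4 = -5 - 3*sqrt(283)*4 = -5 - 12*sqrt(283) ≈ -206.87)
1/n = 1/(-5 - 12*sqrt(283))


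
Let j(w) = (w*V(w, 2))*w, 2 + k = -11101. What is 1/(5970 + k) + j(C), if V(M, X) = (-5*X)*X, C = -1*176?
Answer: -3179996161/5133 ≈ -6.1952e+5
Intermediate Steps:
k = -11103 (k = -2 - 11101 = -11103)
C = -176
V(M, X) = -5*X**2
j(w) = -20*w**2 (j(w) = (w*(-5*2**2))*w = (w*(-5*4))*w = (w*(-20))*w = (-20*w)*w = -20*w**2)
1/(5970 + k) + j(C) = 1/(5970 - 11103) - 20*(-176)**2 = 1/(-5133) - 20*30976 = -1/5133 - 619520 = -3179996161/5133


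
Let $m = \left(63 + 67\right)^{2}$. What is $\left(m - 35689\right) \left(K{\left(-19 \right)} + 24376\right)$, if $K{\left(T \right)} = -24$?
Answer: $-457549728$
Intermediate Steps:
$m = 16900$ ($m = 130^{2} = 16900$)
$\left(m - 35689\right) \left(K{\left(-19 \right)} + 24376\right) = \left(16900 - 35689\right) \left(-24 + 24376\right) = \left(-18789\right) 24352 = -457549728$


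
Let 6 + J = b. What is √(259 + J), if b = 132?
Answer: √385 ≈ 19.621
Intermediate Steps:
J = 126 (J = -6 + 132 = 126)
√(259 + J) = √(259 + 126) = √385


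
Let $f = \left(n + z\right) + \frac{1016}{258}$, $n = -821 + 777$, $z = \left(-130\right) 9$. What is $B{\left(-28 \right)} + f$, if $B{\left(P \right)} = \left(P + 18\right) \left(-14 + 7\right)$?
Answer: $- \frac{147068}{129} \approx -1140.1$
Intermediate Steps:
$B{\left(P \right)} = -126 - 7 P$ ($B{\left(P \right)} = \left(18 + P\right) \left(-7\right) = -126 - 7 P$)
$z = -1170$
$n = -44$
$f = - \frac{156098}{129}$ ($f = \left(-44 - 1170\right) + \frac{1016}{258} = -1214 + 1016 \cdot \frac{1}{258} = -1214 + \frac{508}{129} = - \frac{156098}{129} \approx -1210.1$)
$B{\left(-28 \right)} + f = \left(-126 - -196\right) - \frac{156098}{129} = \left(-126 + 196\right) - \frac{156098}{129} = 70 - \frac{156098}{129} = - \frac{147068}{129}$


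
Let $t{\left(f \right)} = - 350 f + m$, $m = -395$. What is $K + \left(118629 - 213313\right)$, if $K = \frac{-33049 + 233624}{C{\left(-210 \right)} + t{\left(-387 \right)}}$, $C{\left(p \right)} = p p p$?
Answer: $- \frac{172816235391}{1825189} \approx -94684.0$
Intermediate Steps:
$C{\left(p \right)} = p^{3}$ ($C{\left(p \right)} = p^{2} p = p^{3}$)
$t{\left(f \right)} = -395 - 350 f$ ($t{\left(f \right)} = - 350 f - 395 = -395 - 350 f$)
$K = - \frac{40115}{1825189}$ ($K = \frac{-33049 + 233624}{\left(-210\right)^{3} - -135055} = \frac{200575}{-9261000 + \left(-395 + 135450\right)} = \frac{200575}{-9261000 + 135055} = \frac{200575}{-9125945} = 200575 \left(- \frac{1}{9125945}\right) = - \frac{40115}{1825189} \approx -0.021979$)
$K + \left(118629 - 213313\right) = - \frac{40115}{1825189} + \left(118629 - 213313\right) = - \frac{40115}{1825189} - 94684 = - \frac{172816235391}{1825189}$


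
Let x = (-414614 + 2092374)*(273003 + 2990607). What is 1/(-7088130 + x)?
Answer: 1/5475547225470 ≈ 1.8263e-13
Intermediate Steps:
x = 5475554313600 (x = 1677760*3263610 = 5475554313600)
1/(-7088130 + x) = 1/(-7088130 + 5475554313600) = 1/5475547225470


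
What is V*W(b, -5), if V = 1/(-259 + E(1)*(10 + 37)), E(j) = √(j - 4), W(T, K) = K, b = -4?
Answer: 1295/73708 + 235*I*√3/73708 ≈ 0.017569 + 0.0055222*I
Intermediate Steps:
E(j) = √(-4 + j)
V = 1/(-259 + 47*I*√3) (V = 1/(-259 + √(-4 + 1)*(10 + 37)) = 1/(-259 + √(-3)*47) = 1/(-259 + (I*√3)*47) = 1/(-259 + 47*I*√3) ≈ -0.0035139 - 0.0011044*I)
V*W(b, -5) = (-259/73708 - 47*I*√3/73708)*(-5) = 1295/73708 + 235*I*√3/73708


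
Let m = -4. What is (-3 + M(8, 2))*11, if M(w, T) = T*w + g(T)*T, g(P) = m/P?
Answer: 99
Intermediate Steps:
g(P) = -4/P
M(w, T) = -4 + T*w (M(w, T) = T*w + (-4/T)*T = T*w - 4 = -4 + T*w)
(-3 + M(8, 2))*11 = (-3 + (-4 + 2*8))*11 = (-3 + (-4 + 16))*11 = (-3 + 12)*11 = 9*11 = 99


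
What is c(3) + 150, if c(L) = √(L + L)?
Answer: 150 + √6 ≈ 152.45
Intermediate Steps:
c(L) = √2*√L (c(L) = √(2*L) = √2*√L)
c(3) + 150 = √2*√3 + 150 = √6 + 150 = 150 + √6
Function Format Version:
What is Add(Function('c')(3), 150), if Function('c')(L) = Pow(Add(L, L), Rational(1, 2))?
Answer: Add(150, Pow(6, Rational(1, 2))) ≈ 152.45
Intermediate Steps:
Function('c')(L) = Mul(Pow(2, Rational(1, 2)), Pow(L, Rational(1, 2))) (Function('c')(L) = Pow(Mul(2, L), Rational(1, 2)) = Mul(Pow(2, Rational(1, 2)), Pow(L, Rational(1, 2))))
Add(Function('c')(3), 150) = Add(Mul(Pow(2, Rational(1, 2)), Pow(3, Rational(1, 2))), 150) = Add(Pow(6, Rational(1, 2)), 150) = Add(150, Pow(6, Rational(1, 2)))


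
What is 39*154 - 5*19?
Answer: 5911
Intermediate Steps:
39*154 - 5*19 = 6006 - 95 = 5911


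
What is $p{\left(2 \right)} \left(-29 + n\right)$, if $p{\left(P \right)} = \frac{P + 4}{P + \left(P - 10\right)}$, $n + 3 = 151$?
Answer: $-119$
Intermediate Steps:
$n = 148$ ($n = -3 + 151 = 148$)
$p{\left(P \right)} = \frac{4 + P}{-10 + 2 P}$ ($p{\left(P \right)} = \frac{4 + P}{P + \left(-10 + P\right)} = \frac{4 + P}{-10 + 2 P}$)
$p{\left(2 \right)} \left(-29 + n\right) = \frac{4 + 2}{2 \left(-5 + 2\right)} \left(-29 + 148\right) = \frac{1}{2} \frac{1}{-3} \cdot 6 \cdot 119 = \frac{1}{2} \left(- \frac{1}{3}\right) 6 \cdot 119 = \left(-1\right) 119 = -119$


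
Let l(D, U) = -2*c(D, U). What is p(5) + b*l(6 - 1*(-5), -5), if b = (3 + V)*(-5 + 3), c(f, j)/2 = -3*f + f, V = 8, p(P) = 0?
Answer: -1936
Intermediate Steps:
c(f, j) = -4*f (c(f, j) = 2*(-3*f + f) = 2*(-2*f) = -4*f)
l(D, U) = 8*D (l(D, U) = -(-8)*D = 8*D)
b = -22 (b = (3 + 8)*(-5 + 3) = 11*(-2) = -22)
p(5) + b*l(6 - 1*(-5), -5) = 0 - 176*(6 - 1*(-5)) = 0 - 176*(6 + 5) = 0 - 176*11 = 0 - 22*88 = 0 - 1936 = -1936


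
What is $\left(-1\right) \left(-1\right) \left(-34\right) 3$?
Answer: $-102$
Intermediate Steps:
$\left(-1\right) \left(-1\right) \left(-34\right) 3 = 1 \left(-34\right) 3 = \left(-34\right) 3 = -102$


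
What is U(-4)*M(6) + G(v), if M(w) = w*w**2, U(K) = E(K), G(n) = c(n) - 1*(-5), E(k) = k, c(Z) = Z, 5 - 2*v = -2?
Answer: -1711/2 ≈ -855.50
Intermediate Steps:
v = 7/2 (v = 5/2 - 1/2*(-2) = 5/2 + 1 = 7/2 ≈ 3.5000)
G(n) = 5 + n (G(n) = n - 1*(-5) = n + 5 = 5 + n)
U(K) = K
M(w) = w**3
U(-4)*M(6) + G(v) = -4*6**3 + (5 + 7/2) = -4*216 + 17/2 = -864 + 17/2 = -1711/2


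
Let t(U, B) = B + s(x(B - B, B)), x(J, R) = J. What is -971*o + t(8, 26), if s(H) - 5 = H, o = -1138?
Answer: 1105029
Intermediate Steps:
s(H) = 5 + H
t(U, B) = 5 + B (t(U, B) = B + (5 + (B - B)) = B + (5 + 0) = B + 5 = 5 + B)
-971*o + t(8, 26) = -971*(-1138) + (5 + 26) = 1104998 + 31 = 1105029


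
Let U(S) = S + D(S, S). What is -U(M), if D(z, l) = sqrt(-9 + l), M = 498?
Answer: -498 - sqrt(489) ≈ -520.11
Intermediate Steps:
U(S) = S + sqrt(-9 + S)
-U(M) = -(498 + sqrt(-9 + 498)) = -(498 + sqrt(489)) = -498 - sqrt(489)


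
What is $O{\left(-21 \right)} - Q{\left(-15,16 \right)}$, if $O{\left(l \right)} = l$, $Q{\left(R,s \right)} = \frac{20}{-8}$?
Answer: $- \frac{37}{2} \approx -18.5$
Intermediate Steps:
$Q{\left(R,s \right)} = - \frac{5}{2}$ ($Q{\left(R,s \right)} = 20 \left(- \frac{1}{8}\right) = - \frac{5}{2}$)
$O{\left(-21 \right)} - Q{\left(-15,16 \right)} = -21 - - \frac{5}{2} = -21 + \frac{5}{2} = - \frac{37}{2}$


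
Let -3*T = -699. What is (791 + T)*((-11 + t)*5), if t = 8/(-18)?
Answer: -527360/9 ≈ -58596.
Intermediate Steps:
T = 233 (T = -⅓*(-699) = 233)
t = -4/9 (t = 8*(-1/18) = -4/9 ≈ -0.44444)
(791 + T)*((-11 + t)*5) = (791 + 233)*((-11 - 4/9)*5) = 1024*(-103/9*5) = 1024*(-515/9) = -527360/9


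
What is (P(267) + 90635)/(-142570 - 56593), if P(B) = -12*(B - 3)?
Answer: -87467/199163 ≈ -0.43917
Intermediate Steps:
P(B) = 36 - 12*B (P(B) = -12*(-3 + B) = 36 - 12*B)
(P(267) + 90635)/(-142570 - 56593) = ((36 - 12*267) + 90635)/(-142570 - 56593) = ((36 - 3204) + 90635)/(-199163) = (-3168 + 90635)*(-1/199163) = 87467*(-1/199163) = -87467/199163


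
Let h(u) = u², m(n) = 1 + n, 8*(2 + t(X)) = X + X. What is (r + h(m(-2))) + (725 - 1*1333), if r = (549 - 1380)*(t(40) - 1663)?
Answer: 1374698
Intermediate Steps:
t(X) = -2 + X/4 (t(X) = -2 + (X + X)/8 = -2 + (2*X)/8 = -2 + X/4)
r = 1375305 (r = (549 - 1380)*((-2 + (¼)*40) - 1663) = -831*((-2 + 10) - 1663) = -831*(8 - 1663) = -831*(-1655) = 1375305)
(r + h(m(-2))) + (725 - 1*1333) = (1375305 + (1 - 2)²) + (725 - 1*1333) = (1375305 + (-1)²) + (725 - 1333) = (1375305 + 1) - 608 = 1375306 - 608 = 1374698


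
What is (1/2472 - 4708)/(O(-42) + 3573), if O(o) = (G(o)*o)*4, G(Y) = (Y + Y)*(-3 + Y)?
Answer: 11638175/1560986424 ≈ 0.0074557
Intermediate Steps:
G(Y) = 2*Y*(-3 + Y) (G(Y) = (2*Y)*(-3 + Y) = 2*Y*(-3 + Y))
O(o) = 8*o²*(-3 + o) (O(o) = ((2*o*(-3 + o))*o)*4 = (2*o²*(-3 + o))*4 = 8*o²*(-3 + o))
(1/2472 - 4708)/(O(-42) + 3573) = (1/2472 - 4708)/(8*(-42)²*(-3 - 42) + 3573) = (1/2472 - 4708)/(8*1764*(-45) + 3573) = -11638175/(2472*(-635040 + 3573)) = -11638175/2472/(-631467) = -11638175/2472*(-1/631467) = 11638175/1560986424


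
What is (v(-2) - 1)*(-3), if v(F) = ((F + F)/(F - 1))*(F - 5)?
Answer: 31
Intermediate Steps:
v(F) = 2*F*(-5 + F)/(-1 + F) (v(F) = ((2*F)/(-1 + F))*(-5 + F) = (2*F/(-1 + F))*(-5 + F) = 2*F*(-5 + F)/(-1 + F))
(v(-2) - 1)*(-3) = (2*(-2)*(-5 - 2)/(-1 - 2) - 1)*(-3) = (2*(-2)*(-7)/(-3) - 1)*(-3) = (2*(-2)*(-⅓)*(-7) - 1)*(-3) = (-28/3 - 1)*(-3) = -31/3*(-3) = 31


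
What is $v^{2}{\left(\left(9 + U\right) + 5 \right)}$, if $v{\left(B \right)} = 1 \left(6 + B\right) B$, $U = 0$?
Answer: $78400$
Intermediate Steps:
$v{\left(B \right)} = B \left(6 + B\right)$ ($v{\left(B \right)} = 1 B \left(6 + B\right) = B \left(6 + B\right)$)
$v^{2}{\left(\left(9 + U\right) + 5 \right)} = \left(\left(\left(9 + 0\right) + 5\right) \left(6 + \left(\left(9 + 0\right) + 5\right)\right)\right)^{2} = \left(\left(9 + 5\right) \left(6 + \left(9 + 5\right)\right)\right)^{2} = \left(14 \left(6 + 14\right)\right)^{2} = \left(14 \cdot 20\right)^{2} = 280^{2} = 78400$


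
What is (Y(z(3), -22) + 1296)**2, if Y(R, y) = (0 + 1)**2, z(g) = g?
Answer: 1682209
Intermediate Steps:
Y(R, y) = 1 (Y(R, y) = 1**2 = 1)
(Y(z(3), -22) + 1296)**2 = (1 + 1296)**2 = 1297**2 = 1682209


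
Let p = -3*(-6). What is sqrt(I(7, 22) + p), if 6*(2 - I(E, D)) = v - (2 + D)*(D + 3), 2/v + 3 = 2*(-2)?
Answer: sqrt(52941)/21 ≈ 10.957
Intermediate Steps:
v = -2/7 (v = 2/(-3 + 2*(-2)) = 2/(-3 - 4) = 2/(-7) = 2*(-1/7) = -2/7 ≈ -0.28571)
I(E, D) = 43/21 + (2 + D)*(3 + D)/6 (I(E, D) = 2 - (-2/7 - (2 + D)*(D + 3))/6 = 2 - (-2/7 - (2 + D)*(3 + D))/6 = 2 + (1/21 + (2 + D)*(3 + D)/6) = 43/21 + (2 + D)*(3 + D)/6)
p = 18
sqrt(I(7, 22) + p) = sqrt((64/21 + (1/6)*22**2 + (5/6)*22) + 18) = sqrt((64/21 + (1/6)*484 + 55/3) + 18) = sqrt((64/21 + 242/3 + 55/3) + 18) = sqrt(2143/21 + 18) = sqrt(2521/21) = sqrt(52941)/21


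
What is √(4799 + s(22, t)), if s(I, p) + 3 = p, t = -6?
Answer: √4790 ≈ 69.210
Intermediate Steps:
s(I, p) = -3 + p
√(4799 + s(22, t)) = √(4799 + (-3 - 6)) = √(4799 - 9) = √4790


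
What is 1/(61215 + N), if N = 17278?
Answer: 1/78493 ≈ 1.2740e-5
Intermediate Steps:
1/(61215 + N) = 1/(61215 + 17278) = 1/78493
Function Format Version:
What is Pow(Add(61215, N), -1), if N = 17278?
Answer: Rational(1, 78493) ≈ 1.2740e-5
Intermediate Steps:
Pow(Add(61215, N), -1) = Pow(Add(61215, 17278), -1) = Pow(78493, -1) = Rational(1, 78493)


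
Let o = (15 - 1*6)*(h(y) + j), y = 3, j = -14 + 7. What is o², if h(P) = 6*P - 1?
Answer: 8100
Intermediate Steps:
j = -7
h(P) = -1 + 6*P
o = 90 (o = (15 - 1*6)*((-1 + 6*3) - 7) = (15 - 6)*((-1 + 18) - 7) = 9*(17 - 7) = 9*10 = 90)
o² = 90² = 8100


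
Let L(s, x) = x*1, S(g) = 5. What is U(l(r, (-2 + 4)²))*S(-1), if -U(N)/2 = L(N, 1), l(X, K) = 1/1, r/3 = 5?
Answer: -10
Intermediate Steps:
r = 15 (r = 3*5 = 15)
l(X, K) = 1
L(s, x) = x
U(N) = -2 (U(N) = -2*1 = -2)
U(l(r, (-2 + 4)²))*S(-1) = -2*5 = -10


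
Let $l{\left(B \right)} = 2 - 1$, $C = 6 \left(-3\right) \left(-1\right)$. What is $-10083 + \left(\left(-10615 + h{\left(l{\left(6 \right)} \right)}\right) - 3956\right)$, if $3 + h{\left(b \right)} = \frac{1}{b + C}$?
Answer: $- \frac{468482}{19} \approx -24657.0$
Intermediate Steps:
$C = 18$ ($C = \left(-18\right) \left(-1\right) = 18$)
$l{\left(B \right)} = 1$
$h{\left(b \right)} = -3 + \frac{1}{18 + b}$ ($h{\left(b \right)} = -3 + \frac{1}{b + 18} = -3 + \frac{1}{18 + b}$)
$-10083 + \left(\left(-10615 + h{\left(l{\left(6 \right)} \right)}\right) - 3956\right) = -10083 - \left(14571 - \frac{-53 - 3}{18 + 1}\right) = -10083 - \left(14571 - \frac{-53 - 3}{19}\right) = -10083 + \left(\left(-10615 + \frac{1}{19} \left(-56\right)\right) - 3956\right) = -10083 - \frac{276905}{19} = - \frac{468482}{19}$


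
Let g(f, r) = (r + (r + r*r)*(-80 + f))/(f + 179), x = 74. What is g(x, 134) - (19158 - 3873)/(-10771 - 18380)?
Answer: -1052092067/2458401 ≈ -427.96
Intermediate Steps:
g(f, r) = (r + (-80 + f)*(r + r²))/(179 + f) (g(f, r) = (r + (r + r²)*(-80 + f))/(179 + f) = (r + (-80 + f)*(r + r²))/(179 + f))
g(x, 134) - (19158 - 3873)/(-10771 - 18380) = 134*(-79 + 74 - 80*134 + 74*134)/(179 + 74) - (19158 - 3873)/(-10771 - 18380) = 134*(-79 + 74 - 10720 + 9916)/253 - 15285/(-29151) = 134*(1/253)*(-809) - 15285*(-1)/29151 = -108406/253 - 1*(-5095/9717) = -108406/253 + 5095/9717 = -1052092067/2458401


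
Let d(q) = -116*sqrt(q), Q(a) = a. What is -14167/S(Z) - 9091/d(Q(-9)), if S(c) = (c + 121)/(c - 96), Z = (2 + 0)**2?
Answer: 1303364/125 - 9091*I/348 ≈ 10427.0 - 26.124*I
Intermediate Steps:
Z = 4 (Z = 2**2 = 4)
S(c) = (121 + c)/(-96 + c)
-14167/S(Z) - 9091/d(Q(-9)) = -14167*(-96 + 4)/(121 + 4) - 9091*I/348 = -14167/(125/(-92)) - 9091*I/348 = -14167/((-1/92*125)) - 9091*I/348 = -14167/(-125/92) - 9091*I/348 = -14167*(-92/125) - 9091*I/348 = 1303364/125 - 9091*I/348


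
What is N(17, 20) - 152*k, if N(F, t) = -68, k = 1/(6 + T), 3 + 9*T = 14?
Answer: -5788/65 ≈ -89.046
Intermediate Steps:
T = 11/9 (T = -1/3 + (1/9)*14 = -1/3 + 14/9 = 11/9 ≈ 1.2222)
k = 9/65 (k = 1/(6 + 11/9) = 1/(65/9) = 9/65 ≈ 0.13846)
N(17, 20) - 152*k = -68 - 152*9/65 = -68 - 1*1368/65 = -68 - 1368/65 = -5788/65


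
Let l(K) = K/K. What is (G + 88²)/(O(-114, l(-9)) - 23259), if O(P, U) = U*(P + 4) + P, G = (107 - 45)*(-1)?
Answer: -334/1021 ≈ -0.32713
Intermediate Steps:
G = -62 (G = 62*(-1) = -62)
l(K) = 1
O(P, U) = P + U*(4 + P) (O(P, U) = U*(4 + P) + P = P + U*(4 + P))
(G + 88²)/(O(-114, l(-9)) - 23259) = (-62 + 88²)/((-114 + 4*1 - 114*1) - 23259) = (-62 + 7744)/((-114 + 4 - 114) - 23259) = 7682/(-224 - 23259) = 7682/(-23483) = 7682*(-1/23483) = -334/1021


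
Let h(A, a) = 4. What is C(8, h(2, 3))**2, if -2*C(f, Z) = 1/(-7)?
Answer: 1/196 ≈ 0.0051020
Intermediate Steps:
C(f, Z) = 1/14 (C(f, Z) = -1/2/(-7) = -1/2*(-1/7) = 1/14)
C(8, h(2, 3))**2 = (1/14)**2 = 1/196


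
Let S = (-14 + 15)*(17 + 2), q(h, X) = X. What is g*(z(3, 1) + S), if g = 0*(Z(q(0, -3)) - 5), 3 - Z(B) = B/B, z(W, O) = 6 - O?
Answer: 0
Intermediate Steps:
S = 19 (S = 1*19 = 19)
Z(B) = 2 (Z(B) = 3 - B/B = 3 - 1*1 = 3 - 1 = 2)
g = 0 (g = 0*(2 - 5) = 0*(-3) = 0)
g*(z(3, 1) + S) = 0*((6 - 1*1) + 19) = 0*((6 - 1) + 19) = 0*(5 + 19) = 0*24 = 0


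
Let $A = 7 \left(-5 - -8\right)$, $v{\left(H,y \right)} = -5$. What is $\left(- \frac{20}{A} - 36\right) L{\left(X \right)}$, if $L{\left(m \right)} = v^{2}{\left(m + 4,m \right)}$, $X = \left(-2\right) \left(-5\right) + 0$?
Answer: $- \frac{19400}{21} \approx -923.81$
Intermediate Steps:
$X = 10$ ($X = 10 + 0 = 10$)
$L{\left(m \right)} = 25$ ($L{\left(m \right)} = \left(-5\right)^{2} = 25$)
$A = 21$ ($A = 7 \left(-5 + 8\right) = 7 \cdot 3 = 21$)
$\left(- \frac{20}{A} - 36\right) L{\left(X \right)} = \left(- \frac{20}{21} - 36\right) 25 = \left(- \frac{776}{21}\right) 25 = - \frac{19400}{21}$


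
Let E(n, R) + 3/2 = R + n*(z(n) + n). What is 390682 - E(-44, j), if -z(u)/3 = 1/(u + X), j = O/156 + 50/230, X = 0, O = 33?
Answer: 464945085/1196 ≈ 3.8875e+5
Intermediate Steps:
j = 513/1196 (j = 33/156 + 50/230 = 33*(1/156) + 50*(1/230) = 11/52 + 5/23 = 513/1196 ≈ 0.42893)
z(u) = -3/u (z(u) = -3/(u + 0) = -3/u)
E(n, R) = -3/2 + R + n*(n - 3/n) (E(n, R) = -3/2 + (R + n*(-3/n + n)) = -3/2 + (R + n*(n - 3/n)) = -3/2 + R + n*(n - 3/n))
390682 - E(-44, j) = 390682 - (-9/2 + 513/1196 + (-44)²) = 390682 - (-9/2 + 513/1196 + 1936) = 390682 - 1*2310587/1196 = 390682 - 2310587/1196 = 464945085/1196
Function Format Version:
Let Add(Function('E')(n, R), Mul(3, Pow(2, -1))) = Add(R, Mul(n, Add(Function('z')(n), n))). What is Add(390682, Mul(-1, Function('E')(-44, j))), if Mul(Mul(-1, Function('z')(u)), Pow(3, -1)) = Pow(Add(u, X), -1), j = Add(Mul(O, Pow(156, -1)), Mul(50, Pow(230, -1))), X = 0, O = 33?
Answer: Rational(464945085, 1196) ≈ 3.8875e+5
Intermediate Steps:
j = Rational(513, 1196) (j = Add(Mul(33, Pow(156, -1)), Mul(50, Pow(230, -1))) = Add(Mul(33, Rational(1, 156)), Mul(50, Rational(1, 230))) = Add(Rational(11, 52), Rational(5, 23)) = Rational(513, 1196) ≈ 0.42893)
Function('z')(u) = Mul(-3, Pow(u, -1)) (Function('z')(u) = Mul(-3, Pow(Add(u, 0), -1)) = Mul(-3, Pow(u, -1)))
Function('E')(n, R) = Add(Rational(-3, 2), R, Mul(n, Add(n, Mul(-3, Pow(n, -1))))) (Function('E')(n, R) = Add(Rational(-3, 2), Add(R, Mul(n, Add(Mul(-3, Pow(n, -1)), n)))) = Add(Rational(-3, 2), Add(R, Mul(n, Add(n, Mul(-3, Pow(n, -1)))))) = Add(Rational(-3, 2), R, Mul(n, Add(n, Mul(-3, Pow(n, -1))))))
Add(390682, Mul(-1, Function('E')(-44, j))) = Add(390682, Mul(-1, Add(Rational(-9, 2), Rational(513, 1196), Pow(-44, 2)))) = Add(390682, Mul(-1, Add(Rational(-9, 2), Rational(513, 1196), 1936))) = Add(390682, Mul(-1, Rational(2310587, 1196))) = Add(390682, Rational(-2310587, 1196)) = Rational(464945085, 1196)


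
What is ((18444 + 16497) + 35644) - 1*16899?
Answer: 53686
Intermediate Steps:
((18444 + 16497) + 35644) - 1*16899 = (34941 + 35644) - 16899 = 70585 - 16899 = 53686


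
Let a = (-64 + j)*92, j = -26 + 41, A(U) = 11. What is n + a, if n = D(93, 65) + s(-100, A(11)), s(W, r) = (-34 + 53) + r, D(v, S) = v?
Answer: -4385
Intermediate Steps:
s(W, r) = 19 + r
j = 15
a = -4508 (a = (-64 + 15)*92 = -49*92 = -4508)
n = 123 (n = 93 + (19 + 11) = 93 + 30 = 123)
n + a = 123 - 4508 = -4385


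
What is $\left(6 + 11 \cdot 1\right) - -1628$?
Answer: $1645$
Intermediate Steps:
$\left(6 + 11 \cdot 1\right) - -1628 = \left(6 + 11\right) + 1628 = 17 + 1628 = 1645$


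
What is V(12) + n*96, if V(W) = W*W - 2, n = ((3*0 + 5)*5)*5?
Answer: 12142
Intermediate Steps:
n = 125 (n = ((0 + 5)*5)*5 = (5*5)*5 = 25*5 = 125)
V(W) = -2 + W**2 (V(W) = W**2 - 2 = -2 + W**2)
V(12) + n*96 = (-2 + 12**2) + 125*96 = (-2 + 144) + 12000 = 142 + 12000 = 12142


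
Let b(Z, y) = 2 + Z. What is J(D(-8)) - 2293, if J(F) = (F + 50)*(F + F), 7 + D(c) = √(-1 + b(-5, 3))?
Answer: -2903 + 144*I ≈ -2903.0 + 144.0*I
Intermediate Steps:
D(c) = -7 + 2*I (D(c) = -7 + √(-1 + (2 - 5)) = -7 + √(-1 - 3) = -7 + √(-4) = -7 + 2*I)
J(F) = 2*F*(50 + F) (J(F) = (50 + F)*(2*F) = 2*F*(50 + F))
J(D(-8)) - 2293 = 2*(-7 + 2*I)*(50 + (-7 + 2*I)) - 2293 = 2*(-7 + 2*I)*(43 + 2*I) - 2293 = -2293 + 2*(-7 + 2*I)*(43 + 2*I)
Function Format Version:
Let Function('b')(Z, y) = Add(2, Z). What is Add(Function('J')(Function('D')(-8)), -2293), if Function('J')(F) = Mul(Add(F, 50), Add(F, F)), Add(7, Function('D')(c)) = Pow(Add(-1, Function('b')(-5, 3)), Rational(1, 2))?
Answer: Add(-2903, Mul(144, I)) ≈ Add(-2903.0, Mul(144.00, I))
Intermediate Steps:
Function('D')(c) = Add(-7, Mul(2, I)) (Function('D')(c) = Add(-7, Pow(Add(-1, Add(2, -5)), Rational(1, 2))) = Add(-7, Pow(Add(-1, -3), Rational(1, 2))) = Add(-7, Pow(-4, Rational(1, 2))) = Add(-7, Mul(2, I)))
Function('J')(F) = Mul(2, F, Add(50, F)) (Function('J')(F) = Mul(Add(50, F), Mul(2, F)) = Mul(2, F, Add(50, F)))
Add(Function('J')(Function('D')(-8)), -2293) = Add(Mul(2, Add(-7, Mul(2, I)), Add(50, Add(-7, Mul(2, I)))), -2293) = Add(Mul(2, Add(-7, Mul(2, I)), Add(43, Mul(2, I))), -2293) = Add(-2293, Mul(2, Add(-7, Mul(2, I)), Add(43, Mul(2, I))))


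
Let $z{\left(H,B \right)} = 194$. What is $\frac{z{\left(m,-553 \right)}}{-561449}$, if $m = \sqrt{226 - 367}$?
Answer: $- \frac{194}{561449} \approx -0.00034553$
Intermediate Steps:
$m = i \sqrt{141}$ ($m = \sqrt{-141} = i \sqrt{141} \approx 11.874 i$)
$\frac{z{\left(m,-553 \right)}}{-561449} = \frac{194}{-561449} = 194 \left(- \frac{1}{561449}\right) = - \frac{194}{561449}$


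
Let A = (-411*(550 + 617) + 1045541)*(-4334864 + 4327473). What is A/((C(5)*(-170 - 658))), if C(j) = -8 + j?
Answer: -1045649116/621 ≈ -1.6838e+6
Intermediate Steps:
A = -4182596464 (A = (-411*1167 + 1045541)*(-7391) = (-479637 + 1045541)*(-7391) = 565904*(-7391) = -4182596464)
A/((C(5)*(-170 - 658))) = -4182596464*1/((-170 - 658)*(-8 + 5)) = -4182596464/((-3*(-828))) = -4182596464/2484 = -4182596464*1/2484 = -1045649116/621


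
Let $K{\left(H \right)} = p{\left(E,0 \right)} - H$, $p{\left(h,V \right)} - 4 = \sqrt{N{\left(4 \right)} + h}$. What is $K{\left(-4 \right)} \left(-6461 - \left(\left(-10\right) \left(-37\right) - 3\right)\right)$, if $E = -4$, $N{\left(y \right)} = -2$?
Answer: $-54624 - 6828 i \sqrt{6} \approx -54624.0 - 16725.0 i$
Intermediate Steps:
$p{\left(h,V \right)} = 4 + \sqrt{-2 + h}$
$K{\left(H \right)} = 4 - H + i \sqrt{6}$ ($K{\left(H \right)} = \left(4 + \sqrt{-2 - 4}\right) - H = \left(4 + \sqrt{-6}\right) - H = \left(4 + i \sqrt{6}\right) - H = 4 - H + i \sqrt{6}$)
$K{\left(-4 \right)} \left(-6461 - \left(\left(-10\right) \left(-37\right) - 3\right)\right) = \left(4 - -4 + i \sqrt{6}\right) \left(-6461 - \left(\left(-10\right) \left(-37\right) - 3\right)\right) = \left(4 + 4 + i \sqrt{6}\right) \left(-6461 - \left(370 - 3\right)\right) = \left(8 + i \sqrt{6}\right) \left(-6461 - 367\right) = \left(8 + i \sqrt{6}\right) \left(-6828\right) = -54624 - 6828 i \sqrt{6}$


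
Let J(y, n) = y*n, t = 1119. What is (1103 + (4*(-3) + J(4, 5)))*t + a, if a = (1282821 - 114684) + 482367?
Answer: 2893713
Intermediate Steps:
J(y, n) = n*y
a = 1650504 (a = 1168137 + 482367 = 1650504)
(1103 + (4*(-3) + J(4, 5)))*t + a = (1103 + (4*(-3) + 5*4))*1119 + 1650504 = (1103 + (-12 + 20))*1119 + 1650504 = (1103 + 8)*1119 + 1650504 = 1111*1119 + 1650504 = 1243209 + 1650504 = 2893713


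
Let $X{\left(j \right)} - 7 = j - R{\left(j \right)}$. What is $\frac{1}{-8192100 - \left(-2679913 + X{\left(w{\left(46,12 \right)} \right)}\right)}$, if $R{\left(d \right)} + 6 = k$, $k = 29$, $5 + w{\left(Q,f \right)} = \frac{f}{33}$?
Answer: $- \frac{11}{60633830} \approx -1.8142 \cdot 10^{-7}$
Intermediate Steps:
$w{\left(Q,f \right)} = -5 + \frac{f}{33}$
$R{\left(d \right)} = 23$ ($R{\left(d \right)} = -6 + 29 = 23$)
$X{\left(j \right)} = -16 + j$ ($X{\left(j \right)} = 7 + \left(j - 23\right) = 7 + \left(-23 + j\right) = -16 + j$)
$\frac{1}{-8192100 - \left(-2679913 + X{\left(w{\left(46,12 \right)} \right)}\right)} = \frac{1}{-8192100 + \left(2679913 - \left(-16 + \left(-5 + \frac{1}{33} \cdot 12\right)\right)\right)} = \frac{1}{-8192100 + \left(2679913 - \left(-16 + \left(-5 + \frac{4}{11}\right)\right)\right)} = \frac{1}{-8192100 + \left(2679913 - \left(-16 - \frac{51}{11}\right)\right)} = \frac{1}{-8192100 + \left(2679913 - - \frac{227}{11}\right)} = \frac{1}{-8192100 + \left(2679913 + \frac{227}{11}\right)} = \frac{1}{-8192100 + \frac{29479270}{11}} = \frac{1}{- \frac{60633830}{11}} = - \frac{11}{60633830}$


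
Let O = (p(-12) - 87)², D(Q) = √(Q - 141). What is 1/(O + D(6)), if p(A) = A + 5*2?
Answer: 7921/62742376 - 3*I*√15/62742376 ≈ 0.00012625 - 1.8518e-7*I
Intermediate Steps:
D(Q) = √(-141 + Q)
p(A) = 10 + A (p(A) = A + 10 = 10 + A)
O = 7921 (O = ((10 - 12) - 87)² = (-2 - 87)² = (-89)² = 7921)
1/(O + D(6)) = 1/(7921 + √(-141 + 6)) = 1/(7921 + √(-135)) = 1/(7921 + 3*I*√15)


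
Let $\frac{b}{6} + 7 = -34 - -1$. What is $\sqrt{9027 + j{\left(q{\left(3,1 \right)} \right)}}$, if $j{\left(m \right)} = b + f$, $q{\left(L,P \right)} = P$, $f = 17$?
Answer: $2 \sqrt{2201} \approx 93.83$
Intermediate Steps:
$b = -240$ ($b = -42 + 6 \left(-34 - -1\right) = -42 + 6 \left(-34 + 1\right) = -42 + 6 \left(-33\right) = -42 - 198 = -240$)
$j{\left(m \right)} = -223$ ($j{\left(m \right)} = -240 + 17 = -223$)
$\sqrt{9027 + j{\left(q{\left(3,1 \right)} \right)}} = \sqrt{9027 - 223} = \sqrt{8804} = 2 \sqrt{2201}$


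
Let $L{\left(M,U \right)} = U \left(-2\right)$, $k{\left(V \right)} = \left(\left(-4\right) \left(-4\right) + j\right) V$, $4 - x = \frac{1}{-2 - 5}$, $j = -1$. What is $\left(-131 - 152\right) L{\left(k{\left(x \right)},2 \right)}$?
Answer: $1132$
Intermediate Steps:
$x = \frac{29}{7}$ ($x = 4 - \frac{1}{-2 - 5} = 4 - \frac{1}{-7} = 4 - - \frac{1}{7} = 4 + \frac{1}{7} = \frac{29}{7} \approx 4.1429$)
$k{\left(V \right)} = 15 V$ ($k{\left(V \right)} = \left(\left(-4\right) \left(-4\right) - 1\right) V = \left(16 - 1\right) V = 15 V$)
$L{\left(M,U \right)} = - 2 U$
$\left(-131 - 152\right) L{\left(k{\left(x \right)},2 \right)} = \left(-131 - 152\right) \left(\left(-2\right) 2\right) = \left(-283\right) \left(-4\right) = 1132$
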